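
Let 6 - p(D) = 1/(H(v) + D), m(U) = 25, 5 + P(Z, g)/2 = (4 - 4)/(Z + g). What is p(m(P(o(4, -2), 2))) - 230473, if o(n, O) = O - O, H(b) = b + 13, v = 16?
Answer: -12445219/54 ≈ -2.3047e+5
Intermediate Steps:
H(b) = 13 + b
o(n, O) = 0
P(Z, g) = -10 (P(Z, g) = -10 + 2*((4 - 4)/(Z + g)) = -10 + 2*(0/(Z + g)) = -10 + 2*0 = -10 + 0 = -10)
p(D) = 6 - 1/(29 + D) (p(D) = 6 - 1/((13 + 16) + D) = 6 - 1/(29 + D))
p(m(P(o(4, -2), 2))) - 230473 = (173 + 6*25)/(29 + 25) - 230473 = (173 + 150)/54 - 230473 = (1/54)*323 - 230473 = 323/54 - 230473 = -12445219/54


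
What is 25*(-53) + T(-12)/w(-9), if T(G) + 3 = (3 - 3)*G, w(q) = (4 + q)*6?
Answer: -13249/10 ≈ -1324.9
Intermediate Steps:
w(q) = 24 + 6*q
T(G) = -3 (T(G) = -3 + (3 - 3)*G = -3 + 0*G = -3 + 0 = -3)
25*(-53) + T(-12)/w(-9) = 25*(-53) - 3/(24 + 6*(-9)) = -1325 - 3/(24 - 54) = -1325 - 3/(-30) = -1325 - 3*(-1/30) = -1325 + ⅒ = -13249/10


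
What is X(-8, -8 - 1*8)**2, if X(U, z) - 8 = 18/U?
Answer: 529/16 ≈ 33.063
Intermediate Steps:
X(U, z) = 8 + 18/U
X(-8, -8 - 1*8)**2 = (8 + 18/(-8))**2 = (8 + 18*(-1/8))**2 = (8 - 9/4)**2 = (23/4)**2 = 529/16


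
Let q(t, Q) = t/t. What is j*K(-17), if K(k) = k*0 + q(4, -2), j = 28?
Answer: 28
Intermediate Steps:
q(t, Q) = 1
K(k) = 1 (K(k) = k*0 + 1 = 0 + 1 = 1)
j*K(-17) = 28*1 = 28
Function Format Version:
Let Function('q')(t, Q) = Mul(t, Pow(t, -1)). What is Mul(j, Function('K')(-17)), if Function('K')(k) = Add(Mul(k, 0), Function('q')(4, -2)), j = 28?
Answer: 28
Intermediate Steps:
Function('q')(t, Q) = 1
Function('K')(k) = 1 (Function('K')(k) = Add(Mul(k, 0), 1) = Add(0, 1) = 1)
Mul(j, Function('K')(-17)) = Mul(28, 1) = 28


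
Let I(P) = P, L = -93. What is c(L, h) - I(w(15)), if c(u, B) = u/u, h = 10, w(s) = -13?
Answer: 14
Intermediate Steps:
c(u, B) = 1
c(L, h) - I(w(15)) = 1 - 1*(-13) = 1 + 13 = 14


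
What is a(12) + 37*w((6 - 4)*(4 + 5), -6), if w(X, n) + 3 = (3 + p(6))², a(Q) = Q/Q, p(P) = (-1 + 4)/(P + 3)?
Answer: 2710/9 ≈ 301.11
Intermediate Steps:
p(P) = 3/(3 + P)
a(Q) = 1
w(X, n) = 73/9 (w(X, n) = -3 + (3 + 3/(3 + 6))² = -3 + (3 + 3/9)² = -3 + (3 + 3*(⅑))² = -3 + (3 + ⅓)² = -3 + (10/3)² = -3 + 100/9 = 73/9)
a(12) + 37*w((6 - 4)*(4 + 5), -6) = 1 + 37*(73/9) = 1 + 2701/9 = 2710/9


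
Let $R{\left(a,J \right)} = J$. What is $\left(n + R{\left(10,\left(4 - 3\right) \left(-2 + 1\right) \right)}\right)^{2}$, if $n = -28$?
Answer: $841$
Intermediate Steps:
$\left(n + R{\left(10,\left(4 - 3\right) \left(-2 + 1\right) \right)}\right)^{2} = \left(-28 + \left(4 - 3\right) \left(-2 + 1\right)\right)^{2} = \left(-28 + 1 \left(-1\right)\right)^{2} = \left(-28 - 1\right)^{2} = \left(-29\right)^{2} = 841$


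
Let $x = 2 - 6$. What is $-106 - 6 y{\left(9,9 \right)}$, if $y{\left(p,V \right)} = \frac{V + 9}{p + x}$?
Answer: $- \frac{638}{5} \approx -127.6$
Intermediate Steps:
$x = -4$ ($x = 2 - 6 = -4$)
$y{\left(p,V \right)} = \frac{9 + V}{-4 + p}$ ($y{\left(p,V \right)} = \frac{V + 9}{p - 4} = \frac{9 + V}{-4 + p}$)
$-106 - 6 y{\left(9,9 \right)} = -106 - 6 \frac{9 + 9}{-4 + 9} = -106 - 6 \cdot \frac{1}{5} \cdot 18 = -106 - \frac{108}{5} = - \frac{638}{5}$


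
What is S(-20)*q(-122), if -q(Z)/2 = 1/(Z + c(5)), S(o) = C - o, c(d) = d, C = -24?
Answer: -8/117 ≈ -0.068376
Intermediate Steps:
S(o) = -24 - o
q(Z) = -2/(5 + Z) (q(Z) = -2/(Z + 5) = -2/(5 + Z))
S(-20)*q(-122) = (-24 - 1*(-20))*(-2/(5 - 122)) = (-24 + 20)*(-2/(-117)) = -(-8)*(-1)/117 = -4*2/117 = -8/117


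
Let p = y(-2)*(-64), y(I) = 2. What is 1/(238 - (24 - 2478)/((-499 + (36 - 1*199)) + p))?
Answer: 395/92783 ≈ 0.0042572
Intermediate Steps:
p = -128 (p = 2*(-64) = -128)
1/(238 - (24 - 2478)/((-499 + (36 - 1*199)) + p)) = 1/(238 - (24 - 2478)/((-499 + (36 - 1*199)) - 128)) = 1/(238 - (-2454)/((-499 + (36 - 199)) - 128)) = 1/(238 - (-2454)/((-499 - 163) - 128)) = 1/(238 - (-2454)/(-662 - 128)) = 1/(238 - (-2454)/(-790)) = 1/(238 - (-2454)*(-1)/790) = 1/(238 - 1*1227/395) = 1/(238 - 1227/395) = 1/(92783/395) = 395/92783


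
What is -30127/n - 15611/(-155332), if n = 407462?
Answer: 840601059/31645943692 ≈ 0.026563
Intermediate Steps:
-30127/n - 15611/(-155332) = -30127/407462 - 15611/(-155332) = -30127*1/407462 - 15611*(-1/155332) = -30127/407462 + 15611/155332 = 840601059/31645943692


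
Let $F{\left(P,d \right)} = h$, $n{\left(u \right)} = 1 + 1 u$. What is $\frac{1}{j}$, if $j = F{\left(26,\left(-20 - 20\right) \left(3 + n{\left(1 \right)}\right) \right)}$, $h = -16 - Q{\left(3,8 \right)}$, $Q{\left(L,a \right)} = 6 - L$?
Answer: $- \frac{1}{19} \approx -0.052632$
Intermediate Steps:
$n{\left(u \right)} = 1 + u$
$h = -19$ ($h = -16 - \left(6 - 3\right) = -16 - 3 = -19$)
$F{\left(P,d \right)} = -19$
$j = -19$
$\frac{1}{j} = \frac{1}{-19} = - \frac{1}{19}$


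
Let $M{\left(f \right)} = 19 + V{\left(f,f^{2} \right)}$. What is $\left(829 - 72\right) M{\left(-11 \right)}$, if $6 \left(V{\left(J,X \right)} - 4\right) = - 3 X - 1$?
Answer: $- \frac{85541}{3} \approx -28514.0$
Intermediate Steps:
$V{\left(J,X \right)} = \frac{23}{6} - \frac{X}{2}$ ($V{\left(J,X \right)} = 4 + \frac{- 3 X - 1}{6} = 4 + \frac{-1 - 3 X}{6} = 4 - \left(\frac{1}{6} + \frac{X}{2}\right) = \frac{23}{6} - \frac{X}{2}$)
$M{\left(f \right)} = \frac{137}{6} - \frac{f^{2}}{2}$ ($M{\left(f \right)} = 19 - \left(- \frac{23}{6} + \frac{f^{2}}{2}\right) = \frac{137}{6} - \frac{f^{2}}{2}$)
$\left(829 - 72\right) M{\left(-11 \right)} = \left(829 - 72\right) \left(\frac{137}{6} - \frac{\left(-11\right)^{2}}{2}\right) = 757 \left(\frac{137}{6} - \frac{121}{2}\right) = 757 \left(- \frac{113}{3}\right) = - \frac{85541}{3}$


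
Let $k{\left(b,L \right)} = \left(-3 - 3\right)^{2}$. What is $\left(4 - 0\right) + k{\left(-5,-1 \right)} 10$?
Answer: $364$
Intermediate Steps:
$k{\left(b,L \right)} = 36$ ($k{\left(b,L \right)} = \left(-6\right)^{2} = 36$)
$\left(4 - 0\right) + k{\left(-5,-1 \right)} 10 = \left(4 - 0\right) + 36 \cdot 10 = \left(4 + 0\right) + 360 = 4 + 360 = 364$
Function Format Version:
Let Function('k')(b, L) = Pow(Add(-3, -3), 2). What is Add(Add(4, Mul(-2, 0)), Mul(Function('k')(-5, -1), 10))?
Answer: 364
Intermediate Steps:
Function('k')(b, L) = 36 (Function('k')(b, L) = Pow(-6, 2) = 36)
Add(Add(4, Mul(-2, 0)), Mul(Function('k')(-5, -1), 10)) = Add(Add(4, Mul(-2, 0)), Mul(36, 10)) = Add(Add(4, 0), 360) = Add(4, 360) = 364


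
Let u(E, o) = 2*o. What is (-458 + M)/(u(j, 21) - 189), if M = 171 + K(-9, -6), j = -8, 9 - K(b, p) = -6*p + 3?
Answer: 317/147 ≈ 2.1565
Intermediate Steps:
K(b, p) = 6 + 6*p (K(b, p) = 9 - (-6*p + 3) = 9 - (3 - 6*p) = 9 + (-3 + 6*p) = 6 + 6*p)
M = 141 (M = 171 + (6 + 6*(-6)) = 171 + (6 - 36) = 171 - 30 = 141)
(-458 + M)/(u(j, 21) - 189) = (-458 + 141)/(2*21 - 189) = -317/(42 - 189) = -317/(-147) = -317*(-1/147) = 317/147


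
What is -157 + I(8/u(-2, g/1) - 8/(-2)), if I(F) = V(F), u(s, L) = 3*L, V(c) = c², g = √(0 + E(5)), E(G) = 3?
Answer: -3743/27 + 64*√3/9 ≈ -126.31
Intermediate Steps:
g = √3 (g = √(0 + 3) = √3 ≈ 1.7320)
I(F) = F²
-157 + I(8/u(-2, g/1) - 8/(-2)) = -157 + (8/((3*(√3/1))) - 8/(-2))² = -157 + (8/((3*(√3*1))) - 8*(-½))² = -157 + (8/((3*√3)) + 4)² = -157 + (8*(√3/9) + 4)² = -157 + (8*√3/9 + 4)² = -157 + (4 + 8*√3/9)²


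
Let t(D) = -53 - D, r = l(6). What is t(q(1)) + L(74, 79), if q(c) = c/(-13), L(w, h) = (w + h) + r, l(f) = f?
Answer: 1379/13 ≈ 106.08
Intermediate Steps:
r = 6
L(w, h) = 6 + h + w (L(w, h) = (w + h) + 6 = (h + w) + 6 = 6 + h + w)
q(c) = -c/13 (q(c) = c*(-1/13) = -c/13)
t(q(1)) + L(74, 79) = (-53 - (-1)/13) + (6 + 79 + 74) = (-53 - 1*(-1/13)) + 159 = (-53 + 1/13) + 159 = -688/13 + 159 = 1379/13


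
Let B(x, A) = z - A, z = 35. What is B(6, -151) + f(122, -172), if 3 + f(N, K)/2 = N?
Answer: 424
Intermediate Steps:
f(N, K) = -6 + 2*N
B(x, A) = 35 - A
B(6, -151) + f(122, -172) = (35 - 1*(-151)) + (-6 + 2*122) = (35 + 151) + (-6 + 244) = 186 + 238 = 424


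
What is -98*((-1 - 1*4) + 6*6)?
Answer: -3038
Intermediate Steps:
-98*((-1 - 1*4) + 6*6) = -98*((-1 - 4) + 36) = -98*(-5 + 36) = -98*31 = -3038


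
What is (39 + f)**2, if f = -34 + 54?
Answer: 3481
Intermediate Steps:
f = 20
(39 + f)**2 = (39 + 20)**2 = 59**2 = 3481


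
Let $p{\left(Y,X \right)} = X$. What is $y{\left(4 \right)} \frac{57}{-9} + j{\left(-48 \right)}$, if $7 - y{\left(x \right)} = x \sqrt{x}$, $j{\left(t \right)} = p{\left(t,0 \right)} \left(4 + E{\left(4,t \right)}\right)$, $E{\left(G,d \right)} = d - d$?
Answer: $\frac{19}{3} \approx 6.3333$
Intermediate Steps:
$E{\left(G,d \right)} = 0$
$j{\left(t \right)} = 0$ ($j{\left(t \right)} = 0 \left(4 + 0\right) = 0 \cdot 4 = 0$)
$y{\left(x \right)} = 7 - x^{\frac{3}{2}}$ ($y{\left(x \right)} = 7 - x \sqrt{x} = 7 - x^{\frac{3}{2}}$)
$y{\left(4 \right)} \frac{57}{-9} + j{\left(-48 \right)} = \left(7 - 4^{\frac{3}{2}}\right) \frac{57}{-9} + 0 = \left(7 - 8\right) 57 \left(- \frac{1}{9}\right) + 0 = \left(7 - 8\right) \left(- \frac{19}{3}\right) + 0 = \left(-1\right) \left(- \frac{19}{3}\right) + 0 = \frac{19}{3} + 0 = \frac{19}{3}$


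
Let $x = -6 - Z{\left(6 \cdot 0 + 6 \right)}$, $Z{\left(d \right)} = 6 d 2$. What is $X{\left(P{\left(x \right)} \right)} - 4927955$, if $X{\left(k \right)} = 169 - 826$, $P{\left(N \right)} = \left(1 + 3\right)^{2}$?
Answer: $-4928612$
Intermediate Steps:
$Z{\left(d \right)} = 12 d$
$x = -78$ ($x = -6 - 12 \left(6 \cdot 0 + 6\right) = -6 - 12 \left(0 + 6\right) = -6 - 12 \cdot 6 = -6 - 72 = -78$)
$P{\left(N \right)} = 16$ ($P{\left(N \right)} = 4^{2} = 16$)
$X{\left(k \right)} = -657$ ($X{\left(k \right)} = 169 - 826 = -657$)
$X{\left(P{\left(x \right)} \right)} - 4927955 = -657 - 4927955 = -4928612$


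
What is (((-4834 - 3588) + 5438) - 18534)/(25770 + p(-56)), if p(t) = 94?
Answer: -203/244 ≈ -0.83197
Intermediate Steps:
(((-4834 - 3588) + 5438) - 18534)/(25770 + p(-56)) = (((-4834 - 3588) + 5438) - 18534)/(25770 + 94) = ((-8422 + 5438) - 18534)/25864 = (-2984 - 18534)*(1/25864) = -21518*1/25864 = -203/244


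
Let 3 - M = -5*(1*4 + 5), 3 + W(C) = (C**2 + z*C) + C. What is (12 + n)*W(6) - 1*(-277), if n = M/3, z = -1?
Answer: 1201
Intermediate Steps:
W(C) = -3 + C**2 (W(C) = -3 + ((C**2 - C) + C) = -3 + C**2)
M = 48 (M = 3 - (-5)*(1*4 + 5) = 3 - (-5)*(4 + 5) = 3 - (-5)*9 = 3 - 1*(-45) = 3 + 45 = 48)
n = 16 (n = 48/3 = 48*(1/3) = 16)
(12 + n)*W(6) - 1*(-277) = (12 + 16)*(-3 + 6**2) - 1*(-277) = 28*(-3 + 36) + 277 = 28*33 + 277 = 924 + 277 = 1201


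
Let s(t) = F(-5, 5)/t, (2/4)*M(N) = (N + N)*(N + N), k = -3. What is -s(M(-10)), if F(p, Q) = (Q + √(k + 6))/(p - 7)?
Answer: 1/1920 + √3/9600 ≈ 0.00070126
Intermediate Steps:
M(N) = 8*N² (M(N) = 2*((N + N)*(N + N)) = 2*((2*N)*(2*N)) = 2*(4*N²) = 8*N²)
F(p, Q) = (Q + √3)/(-7 + p) (F(p, Q) = (Q + √(-3 + 6))/(p - 7) = (Q + √3)/(-7 + p))
s(t) = (-5/12 - √3/12)/t (s(t) = ((5 + √3)/(-7 - 5))/t = ((5 + √3)/(-12))/t = (-(5 + √3)/12)/t = (-5/12 - √3/12)/t)
-s(M(-10)) = -(-5 - √3)/(12*(8*(-10)²)) = -(-5 - √3)/(12*(8*100)) = -(-5 - √3)/(12*800) = -(-1/1920 - √3/9600) = 1/1920 + √3/9600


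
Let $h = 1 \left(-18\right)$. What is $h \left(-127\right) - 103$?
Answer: $2183$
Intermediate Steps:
$h = -18$
$h \left(-127\right) - 103 = \left(-18\right) \left(-127\right) - 103 = 2286 - 103 = 2183$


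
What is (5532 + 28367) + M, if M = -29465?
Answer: 4434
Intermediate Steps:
(5532 + 28367) + M = (5532 + 28367) - 29465 = 33899 - 29465 = 4434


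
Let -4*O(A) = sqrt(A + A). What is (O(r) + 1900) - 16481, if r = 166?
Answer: -14581 - sqrt(83)/2 ≈ -14586.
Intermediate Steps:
O(A) = -sqrt(2)*sqrt(A)/4 (O(A) = -sqrt(A + A)/4 = -sqrt(2)*sqrt(A)/4)
(O(r) + 1900) - 16481 = (-sqrt(2)*sqrt(166)/4 + 1900) - 16481 = (-sqrt(83)/2 + 1900) - 16481 = (1900 - sqrt(83)/2) - 16481 = -14581 - sqrt(83)/2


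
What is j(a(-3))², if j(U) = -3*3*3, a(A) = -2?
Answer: 729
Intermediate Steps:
j(U) = -27 (j(U) = -9*3 = -27)
j(a(-3))² = (-27)² = 729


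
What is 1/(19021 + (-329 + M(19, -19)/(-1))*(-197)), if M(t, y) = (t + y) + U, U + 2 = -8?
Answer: 1/81864 ≈ 1.2215e-5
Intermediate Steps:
U = -10 (U = -2 - 8 = -10)
M(t, y) = -10 + t + y (M(t, y) = (t + y) - 10 = -10 + t + y)
1/(19021 + (-329 + M(19, -19)/(-1))*(-197)) = 1/(19021 + (-329 + (-10 + 19 - 19)/(-1))*(-197)) = 1/(19021 + (-329 - 10*(-1))*(-197)) = 1/(19021 + (-329 + 10)*(-197)) = 1/(19021 - 319*(-197)) = 1/(19021 + 62843) = 1/81864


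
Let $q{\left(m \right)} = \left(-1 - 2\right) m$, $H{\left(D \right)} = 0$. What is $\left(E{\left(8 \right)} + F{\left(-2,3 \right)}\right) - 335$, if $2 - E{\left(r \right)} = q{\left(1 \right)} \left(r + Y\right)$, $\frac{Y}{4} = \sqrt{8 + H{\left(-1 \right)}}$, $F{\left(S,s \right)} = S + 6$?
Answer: $-305 + 24 \sqrt{2} \approx -271.06$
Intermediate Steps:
$q{\left(m \right)} = - 3 m$
$F{\left(S,s \right)} = 6 + S$
$Y = 8 \sqrt{2}$ ($Y = 4 \sqrt{8 + 0} = 4 \sqrt{8} = 4 \cdot 2 \sqrt{2} = 8 \sqrt{2} \approx 11.314$)
$E{\left(r \right)} = 2 + 3 r + 24 \sqrt{2}$ ($E{\left(r \right)} = 2 - \left(-3\right) 1 \left(r + 8 \sqrt{2}\right) = 2 - - 3 \left(r + 8 \sqrt{2}\right) = 2 - \left(- 24 \sqrt{2} - 3 r\right) = 2 + \left(3 r + 24 \sqrt{2}\right) = 2 + 3 r + 24 \sqrt{2}$)
$\left(E{\left(8 \right)} + F{\left(-2,3 \right)}\right) - 335 = \left(\left(2 + 3 \cdot 8 + 24 \sqrt{2}\right) + \left(6 - 2\right)\right) - 335 = \left(\left(2 + 24 + 24 \sqrt{2}\right) + 4\right) - 335 = \left(\left(26 + 24 \sqrt{2}\right) + 4\right) - 335 = \left(30 + 24 \sqrt{2}\right) - 335 = -305 + 24 \sqrt{2}$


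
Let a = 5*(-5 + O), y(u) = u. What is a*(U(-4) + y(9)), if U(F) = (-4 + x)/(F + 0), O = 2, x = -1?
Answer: -615/4 ≈ -153.75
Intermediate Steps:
U(F) = -5/F (U(F) = (-4 - 1)/(F + 0) = -5/F)
a = -15 (a = 5*(-5 + 2) = 5*(-3) = -15)
a*(U(-4) + y(9)) = -15*(-5/(-4) + 9) = -15*(-5*(-1/4) + 9) = -15*(5/4 + 9) = -15*41/4 = -615/4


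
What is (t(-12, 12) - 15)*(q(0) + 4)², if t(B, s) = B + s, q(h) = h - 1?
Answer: -135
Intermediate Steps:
q(h) = -1 + h
(t(-12, 12) - 15)*(q(0) + 4)² = ((-12 + 12) - 15)*((-1 + 0) + 4)² = (0 - 15)*(-1 + 4)² = -15*3² = -15*9 = -135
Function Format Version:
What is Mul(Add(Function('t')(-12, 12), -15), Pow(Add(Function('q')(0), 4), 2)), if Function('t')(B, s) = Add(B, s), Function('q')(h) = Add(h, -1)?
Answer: -135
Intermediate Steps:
Function('q')(h) = Add(-1, h)
Mul(Add(Function('t')(-12, 12), -15), Pow(Add(Function('q')(0), 4), 2)) = Mul(Add(Add(-12, 12), -15), Pow(Add(Add(-1, 0), 4), 2)) = Mul(Add(0, -15), Pow(Add(-1, 4), 2)) = Mul(-15, Pow(3, 2)) = Mul(-15, 9) = -135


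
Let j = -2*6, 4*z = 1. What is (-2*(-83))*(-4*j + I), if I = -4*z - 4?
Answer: 7138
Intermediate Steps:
z = ¼ (z = (¼)*1 = ¼ ≈ 0.25000)
I = -5 (I = -4*¼ - 4 = -1 - 4 = -5)
j = -12
(-2*(-83))*(-4*j + I) = (-2*(-83))*(-4*(-12) - 5) = 166*(48 - 5) = 166*43 = 7138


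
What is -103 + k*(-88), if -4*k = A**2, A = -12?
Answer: 3065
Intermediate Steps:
k = -36 (k = -1/4*(-12)**2 = -1/4*144 = -36)
-103 + k*(-88) = -103 - 36*(-88) = -103 + 3168 = 3065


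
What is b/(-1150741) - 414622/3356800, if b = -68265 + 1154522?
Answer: -2061735016251/1931403694400 ≈ -1.0675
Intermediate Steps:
b = 1086257
b/(-1150741) - 414622/3356800 = 1086257/(-1150741) - 414622/3356800 = 1086257*(-1/1150741) - 414622*1/3356800 = -1086257/1150741 - 207311/1678400 = -2061735016251/1931403694400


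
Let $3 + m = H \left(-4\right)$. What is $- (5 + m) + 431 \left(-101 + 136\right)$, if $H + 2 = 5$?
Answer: $15095$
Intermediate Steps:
$H = 3$ ($H = -2 + 5 = 3$)
$m = -15$ ($m = -3 + 3 \left(-4\right) = -3 - 12 = -15$)
$- (5 + m) + 431 \left(-101 + 136\right) = - (5 - 15) + 431 \left(-101 + 136\right) = \left(-1\right) \left(-10\right) + 431 \cdot 35 = 10 + 15085 = 15095$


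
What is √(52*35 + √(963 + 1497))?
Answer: √(1820 + 2*√615) ≈ 43.239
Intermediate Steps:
√(52*35 + √(963 + 1497)) = √(1820 + √2460) = √(1820 + 2*√615)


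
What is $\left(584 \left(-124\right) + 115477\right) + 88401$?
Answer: $131462$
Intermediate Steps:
$\left(584 \left(-124\right) + 115477\right) + 88401 = \left(-72416 + 115477\right) + 88401 = 43061 + 88401 = 131462$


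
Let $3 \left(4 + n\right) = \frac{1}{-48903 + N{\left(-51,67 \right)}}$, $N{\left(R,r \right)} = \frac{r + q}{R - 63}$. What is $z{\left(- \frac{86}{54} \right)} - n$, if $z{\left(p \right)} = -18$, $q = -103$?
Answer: $- \frac{39024323}{2787453} \approx -14.0$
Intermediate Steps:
$N{\left(R,r \right)} = \frac{-103 + r}{-63 + R}$ ($N{\left(R,r \right)} = \frac{r - 103}{R - 63} = \frac{-103 + r}{-63 + R}$)
$n = - \frac{11149831}{2787453}$ ($n = -4 + \frac{1}{3 \left(-48903 + \frac{-103 + 67}{-63 - 51}\right)} = -4 + \frac{1}{3 \left(-48903 + \frac{1}{-114} \left(-36\right)\right)} = -4 + \frac{1}{3 \left(-48903 - - \frac{6}{19}\right)} = -4 + \frac{1}{3 \left(-48903 + \frac{6}{19}\right)} = -4 + \frac{1}{3 \left(- \frac{929151}{19}\right)} = -4 + \frac{1}{3} \left(- \frac{19}{929151}\right) = -4 - \frac{19}{2787453} = - \frac{11149831}{2787453} \approx -4.0$)
$z{\left(- \frac{86}{54} \right)} - n = -18 - - \frac{11149831}{2787453} = -18 + \frac{11149831}{2787453} = - \frac{39024323}{2787453}$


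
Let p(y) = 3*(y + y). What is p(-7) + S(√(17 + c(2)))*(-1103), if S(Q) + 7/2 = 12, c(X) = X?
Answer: -18835/2 ≈ -9417.5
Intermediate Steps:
p(y) = 6*y (p(y) = 3*(2*y) = 6*y)
S(Q) = 17/2 (S(Q) = -7/2 + 12 = 17/2)
p(-7) + S(√(17 + c(2)))*(-1103) = 6*(-7) + (17/2)*(-1103) = -42 - 18751/2 = -18835/2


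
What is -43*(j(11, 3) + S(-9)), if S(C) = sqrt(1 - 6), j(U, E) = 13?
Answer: -559 - 43*I*sqrt(5) ≈ -559.0 - 96.151*I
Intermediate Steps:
S(C) = I*sqrt(5) (S(C) = sqrt(-5) = I*sqrt(5))
-43*(j(11, 3) + S(-9)) = -43*(13 + I*sqrt(5)) = -559 - 43*I*sqrt(5)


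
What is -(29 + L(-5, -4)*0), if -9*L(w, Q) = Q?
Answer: -29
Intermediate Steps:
L(w, Q) = -Q/9
-(29 + L(-5, -4)*0) = -(29 - ⅑*(-4)*0) = -(29 + (4/9)*0) = -(29 + 0) = -1*29 = -29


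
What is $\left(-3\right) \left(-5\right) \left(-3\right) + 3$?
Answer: $-42$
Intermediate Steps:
$\left(-3\right) \left(-5\right) \left(-3\right) + 3 = 15 \left(-3\right) + 3 = -45 + 3 = -42$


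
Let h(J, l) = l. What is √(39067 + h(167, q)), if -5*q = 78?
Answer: √976285/5 ≈ 197.61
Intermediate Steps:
q = -78/5 (q = -⅕*78 = -78/5 ≈ -15.600)
√(39067 + h(167, q)) = √(39067 - 78/5) = √(195257/5) = √976285/5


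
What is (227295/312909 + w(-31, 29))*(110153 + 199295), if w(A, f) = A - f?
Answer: -1913135956920/104303 ≈ -1.8342e+7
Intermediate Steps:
(227295/312909 + w(-31, 29))*(110153 + 199295) = (227295/312909 + (-31 - 1*29))*(110153 + 199295) = (227295*(1/312909) + (-31 - 29))*309448 = (75765/104303 - 60)*309448 = -6182415/104303*309448 = -1913135956920/104303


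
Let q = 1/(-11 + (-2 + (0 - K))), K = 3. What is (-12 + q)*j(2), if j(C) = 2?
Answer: -193/8 ≈ -24.125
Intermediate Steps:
q = -1/16 (q = 1/(-11 + (-2 + (0 - 1*3))) = 1/(-11 + (-2 + (0 - 3))) = 1/(-11 + (-2 - 3)) = 1/(-11 - 5) = 1/(-16) = -1/16 ≈ -0.062500)
(-12 + q)*j(2) = (-12 - 1/16)*2 = -193/16*2 = -193/8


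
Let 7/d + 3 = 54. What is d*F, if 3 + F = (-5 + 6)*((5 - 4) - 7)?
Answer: -21/17 ≈ -1.2353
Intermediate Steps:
d = 7/51 (d = 7/(-3 + 54) = 7/51 ≈ 0.13725)
F = -9 (F = -3 + (-5 + 6)*((5 - 4) - 7) = -3 + 1*(1 - 7) = -3 + 1*(-6) = -3 - 6 = -9)
d*F = (7/51)*(-9) = -21/17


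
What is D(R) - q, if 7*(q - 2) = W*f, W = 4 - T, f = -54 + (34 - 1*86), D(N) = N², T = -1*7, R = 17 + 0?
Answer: 3175/7 ≈ 453.57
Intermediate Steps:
R = 17
T = -7
f = -106 (f = -54 + (34 - 86) = -54 - 52 = -106)
W = 11 (W = 4 - 1*(-7) = 4 + 7 = 11)
q = -1152/7 (q = 2 + (11*(-106))/7 = 2 + (⅐)*(-1166) = 2 - 1166/7 = -1152/7 ≈ -164.57)
D(R) - q = 17² - 1*(-1152/7) = 289 + 1152/7 = 3175/7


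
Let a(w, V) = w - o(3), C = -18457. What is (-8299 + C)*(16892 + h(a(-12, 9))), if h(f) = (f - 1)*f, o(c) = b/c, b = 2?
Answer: -4109347016/9 ≈ -4.5659e+8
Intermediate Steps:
o(c) = 2/c
a(w, V) = -⅔ + w (a(w, V) = w - 2/3 = w - 1*⅔ = w - ⅔ = -⅔ + w)
h(f) = f*(-1 + f) (h(f) = (-1 + f)*f = f*(-1 + f))
(-8299 + C)*(16892 + h(a(-12, 9))) = (-8299 - 18457)*(16892 + (-⅔ - 12)*(-1 + (-⅔ - 12))) = -26756*(16892 - 38*(-1 - 38/3)/3) = -26756*(16892 - 38/3*(-41/3)) = -26756*(16892 + 1558/9) = -26756*153586/9 = -4109347016/9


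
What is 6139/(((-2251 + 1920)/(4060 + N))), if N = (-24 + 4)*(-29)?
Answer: -28484960/331 ≈ -86057.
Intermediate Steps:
N = 580 (N = -20*(-29) = 580)
6139/(((-2251 + 1920)/(4060 + N))) = 6139/(((-2251 + 1920)/(4060 + 580))) = 6139/((-331/4640)) = 6139/((-331*1/4640)) = 6139/(-331/4640) = 6139*(-4640/331) = -28484960/331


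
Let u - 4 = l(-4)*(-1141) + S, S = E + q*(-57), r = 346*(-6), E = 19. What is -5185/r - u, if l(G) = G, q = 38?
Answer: -5020811/2076 ≈ -2418.5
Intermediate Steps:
r = -2076
S = -2147 (S = 19 + 38*(-57) = 19 - 2166 = -2147)
u = 2421 (u = 4 + (-4*(-1141) - 2147) = 4 + (4564 - 2147) = 4 + 2417 = 2421)
-5185/r - u = -5185/(-2076) - 1*2421 = -5185*(-1/2076) - 2421 = 5185/2076 - 2421 = -5020811/2076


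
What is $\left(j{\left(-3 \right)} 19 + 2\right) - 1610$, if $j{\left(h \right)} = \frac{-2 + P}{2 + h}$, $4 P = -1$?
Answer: $- \frac{6261}{4} \approx -1565.3$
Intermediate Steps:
$P = - \frac{1}{4}$ ($P = \frac{1}{4} \left(-1\right) = - \frac{1}{4} \approx -0.25$)
$j{\left(h \right)} = - \frac{9}{4 \left(2 + h\right)}$ ($j{\left(h \right)} = \frac{-2 - \frac{1}{4}}{2 + h} = - \frac{9}{4 \left(2 + h\right)}$)
$\left(j{\left(-3 \right)} 19 + 2\right) - 1610 = \left(- \frac{9}{8 + 4 \left(-3\right)} 19 + 2\right) - 1610 = \left(- \frac{9}{8 - 12} \cdot 19 + 2\right) - 1610 = \left(- \frac{9}{-4} \cdot 19 + 2\right) - 1610 = \left(\left(-9\right) \left(- \frac{1}{4}\right) 19 + 2\right) - 1610 = \left(\frac{9}{4} \cdot 19 + 2\right) - 1610 = \left(\frac{171}{4} + 2\right) - 1610 = \frac{179}{4} - 1610 = - \frac{6261}{4}$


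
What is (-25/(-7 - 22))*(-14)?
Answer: -350/29 ≈ -12.069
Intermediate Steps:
(-25/(-7 - 22))*(-14) = (-25/(-29))*(-14) = -1/29*(-25)*(-14) = (25/29)*(-14) = -350/29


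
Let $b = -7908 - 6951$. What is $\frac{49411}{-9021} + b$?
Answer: $- \frac{134092450}{9021} \approx -14864.0$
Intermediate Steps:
$b = -14859$ ($b = -7908 - 6951 = -14859$)
$\frac{49411}{-9021} + b = \frac{49411}{-9021} - 14859 = 49411 \left(- \frac{1}{9021}\right) - 14859 = - \frac{49411}{9021} - 14859 = - \frac{134092450}{9021}$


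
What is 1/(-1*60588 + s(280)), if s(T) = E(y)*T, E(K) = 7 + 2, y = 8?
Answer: -1/58068 ≈ -1.7221e-5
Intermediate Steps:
E(K) = 9
s(T) = 9*T
1/(-1*60588 + s(280)) = 1/(-1*60588 + 9*280) = 1/(-60588 + 2520) = 1/(-58068) = -1/58068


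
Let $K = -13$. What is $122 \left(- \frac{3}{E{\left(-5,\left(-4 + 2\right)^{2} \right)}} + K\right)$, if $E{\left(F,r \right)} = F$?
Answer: $- \frac{7564}{5} \approx -1512.8$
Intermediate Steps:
$122 \left(- \frac{3}{E{\left(-5,\left(-4 + 2\right)^{2} \right)}} + K\right) = 122 \left(- \frac{3}{-5} - 13\right) = 122 \left(\left(-3\right) \left(- \frac{1}{5}\right) - 13\right) = 122 \left(\frac{3}{5} - 13\right) = 122 \left(- \frac{62}{5}\right) = - \frac{7564}{5}$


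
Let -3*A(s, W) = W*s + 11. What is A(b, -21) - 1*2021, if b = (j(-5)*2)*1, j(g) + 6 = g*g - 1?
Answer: -5318/3 ≈ -1772.7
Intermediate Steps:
j(g) = -7 + g² (j(g) = -6 + (g*g - 1) = -6 + (g² - 1) = -6 + (-1 + g²) = -7 + g²)
b = 36 (b = ((-7 + (-5)²)*2)*1 = ((-7 + 25)*2)*1 = (18*2)*1 = 36*1 = 36)
A(s, W) = -11/3 - W*s/3 (A(s, W) = -(W*s + 11)/3 = -(11 + W*s)/3 = -11/3 - W*s/3)
A(b, -21) - 1*2021 = (-11/3 - ⅓*(-21)*36) - 1*2021 = (-11/3 + 252) - 2021 = 745/3 - 2021 = -5318/3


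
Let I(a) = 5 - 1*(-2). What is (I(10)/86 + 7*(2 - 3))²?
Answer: 354025/7396 ≈ 47.867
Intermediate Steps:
I(a) = 7 (I(a) = 5 + 2 = 7)
(I(10)/86 + 7*(2 - 3))² = (7/86 + 7*(2 - 3))² = (7*(1/86) + 7*(-1))² = (7/86 - 7)² = (-595/86)² = 354025/7396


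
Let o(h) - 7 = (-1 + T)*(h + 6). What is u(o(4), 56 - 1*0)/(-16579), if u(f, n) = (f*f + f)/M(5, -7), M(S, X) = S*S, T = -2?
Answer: -506/414475 ≈ -0.0012208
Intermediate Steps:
o(h) = -11 - 3*h (o(h) = 7 + (-1 - 2)*(h + 6) = 7 - 3*(6 + h) = 7 + (-18 - 3*h) = -11 - 3*h)
M(S, X) = S²
u(f, n) = f/25 + f²/25 (u(f, n) = (f*f + f)/(5²) = (f² + f)/25 = (f + f²)*(1/25) = f/25 + f²/25)
u(o(4), 56 - 1*0)/(-16579) = ((-11 - 3*4)*(1 + (-11 - 3*4))/25)/(-16579) = ((-11 - 12)*(1 + (-11 - 12))/25)*(-1/16579) = ((1/25)*(-23)*(1 - 23))*(-1/16579) = ((1/25)*(-23)*(-22))*(-1/16579) = (506/25)*(-1/16579) = -506/414475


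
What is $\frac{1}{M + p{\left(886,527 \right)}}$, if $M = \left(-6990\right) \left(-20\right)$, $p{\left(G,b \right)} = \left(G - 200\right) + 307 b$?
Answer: $\frac{1}{302275} \approx 3.3082 \cdot 10^{-6}$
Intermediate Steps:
$p{\left(G,b \right)} = -200 + G + 307 b$ ($p{\left(G,b \right)} = \left(-200 + G\right) + 307 b = -200 + G + 307 b$)
$M = 139800$
$\frac{1}{M + p{\left(886,527 \right)}} = \frac{1}{139800 + \left(-200 + 886 + 307 \cdot 527\right)} = \frac{1}{139800 + \left(-200 + 886 + 161789\right)} = \frac{1}{139800 + 162475} = \frac{1}{302275}$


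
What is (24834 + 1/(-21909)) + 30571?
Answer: 1213868144/21909 ≈ 55405.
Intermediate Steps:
(24834 + 1/(-21909)) + 30571 = (24834 - 1/21909) + 30571 = 544088105/21909 + 30571 = 1213868144/21909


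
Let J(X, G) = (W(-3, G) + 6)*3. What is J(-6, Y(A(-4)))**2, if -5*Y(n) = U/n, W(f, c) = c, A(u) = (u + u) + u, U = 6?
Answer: 33489/100 ≈ 334.89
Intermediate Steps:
A(u) = 3*u (A(u) = 2*u + u = 3*u)
Y(n) = -6/(5*n)
J(X, G) = 18 + 3*G (J(X, G) = (G + 6)*3 = (6 + G)*3 = 18 + 3*G)
J(-6, Y(A(-4)))**2 = (18 + 3*(-6/(5*(3*(-4)))))**2 = (18 + 3*(-6/5/(-12)))**2 = (18 + 3*(-6/5*(-1/12)))**2 = (18 + 3*(1/10))**2 = (18 + 3/10)**2 = (183/10)**2 = 33489/100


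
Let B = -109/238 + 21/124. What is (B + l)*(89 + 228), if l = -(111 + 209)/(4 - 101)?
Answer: 1365888649/1431332 ≈ 954.28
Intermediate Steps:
B = -4259/14756 (B = -109*1/238 + 21*(1/124) = -109/238 + 21/124 = -4259/14756 ≈ -0.28863)
l = 320/97 (l = -320/(-97) = -320*(-1)/97 = -1*(-320/97) = 320/97 ≈ 3.2990)
(B + l)*(89 + 228) = (-4259/14756 + 320/97)*(89 + 228) = (4308797/1431332)*317 = 1365888649/1431332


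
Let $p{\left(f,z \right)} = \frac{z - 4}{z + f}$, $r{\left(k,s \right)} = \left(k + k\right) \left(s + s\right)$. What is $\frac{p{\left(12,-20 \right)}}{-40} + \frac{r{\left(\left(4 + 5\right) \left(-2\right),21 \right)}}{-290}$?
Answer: $\frac{5961}{1160} \approx 5.1388$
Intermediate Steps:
$r{\left(k,s \right)} = 4 k s$ ($r{\left(k,s \right)} = 2 k 2 s = 4 k s$)
$p{\left(f,z \right)} = \frac{-4 + z}{f + z}$
$\frac{p{\left(12,-20 \right)}}{-40} + \frac{r{\left(\left(4 + 5\right) \left(-2\right),21 \right)}}{-290} = \frac{\frac{1}{12 - 20} \left(-4 - 20\right)}{-40} + \frac{4 \left(4 + 5\right) \left(-2\right) 21}{-290} = \frac{1}{-8} \left(-24\right) \left(- \frac{1}{40}\right) + 4 \cdot 9 \left(-2\right) 21 \left(- \frac{1}{290}\right) = \left(- \frac{1}{8}\right) \left(-24\right) \left(- \frac{1}{40}\right) + 4 \left(-18\right) 21 \left(- \frac{1}{290}\right) = 3 \left(- \frac{1}{40}\right) - - \frac{756}{145} = - \frac{3}{40} + \frac{756}{145} = \frac{5961}{1160}$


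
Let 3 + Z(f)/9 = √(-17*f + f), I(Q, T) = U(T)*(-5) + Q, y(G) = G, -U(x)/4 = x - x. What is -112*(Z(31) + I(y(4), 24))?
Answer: 2576 - 4032*I*√31 ≈ 2576.0 - 22449.0*I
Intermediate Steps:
U(x) = 0 (U(x) = -4*(x - x) = -4*0 = 0)
I(Q, T) = Q (I(Q, T) = 0*(-5) + Q = 0 + Q = Q)
Z(f) = -27 + 36*√(-f) (Z(f) = -27 + 9*√(-17*f + f) = -27 + 9*√(-16*f) = -27 + 9*(4*√(-f)) = -27 + 36*√(-f))
-112*(Z(31) + I(y(4), 24)) = -112*((-27 + 36*√(-1*31)) + 4) = -112*((-27 + 36*√(-31)) + 4) = -112*((-27 + 36*(I*√31)) + 4) = -112*((-27 + 36*I*√31) + 4) = -112*(-23 + 36*I*√31) = 2576 - 4032*I*√31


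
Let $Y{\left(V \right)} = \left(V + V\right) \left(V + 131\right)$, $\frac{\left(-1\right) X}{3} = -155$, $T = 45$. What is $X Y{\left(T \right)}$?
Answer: $7365600$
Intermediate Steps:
$X = 465$ ($X = \left(-3\right) \left(-155\right) = 465$)
$Y{\left(V \right)} = 2 V \left(131 + V\right)$
$X Y{\left(T \right)} = 465 \cdot 2 \cdot 45 \left(131 + 45\right) = 465 \cdot 2 \cdot 45 \cdot 176 = 465 \cdot 15840 = 7365600$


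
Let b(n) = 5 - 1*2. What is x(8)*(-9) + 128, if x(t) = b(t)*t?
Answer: -88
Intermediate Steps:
b(n) = 3 (b(n) = 5 - 2 = 3)
x(t) = 3*t
x(8)*(-9) + 128 = (3*8)*(-9) + 128 = 24*(-9) + 128 = -216 + 128 = -88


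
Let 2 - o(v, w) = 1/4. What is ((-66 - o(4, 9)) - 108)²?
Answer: 494209/16 ≈ 30888.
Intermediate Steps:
o(v, w) = 7/4 (o(v, w) = 2 - 1/4 = 2 - 1*¼ = 2 - ¼ = 7/4)
((-66 - o(4, 9)) - 108)² = ((-66 - 1*7/4) - 108)² = ((-66 - 7/4) - 108)² = (-271/4 - 108)² = (-703/4)² = 494209/16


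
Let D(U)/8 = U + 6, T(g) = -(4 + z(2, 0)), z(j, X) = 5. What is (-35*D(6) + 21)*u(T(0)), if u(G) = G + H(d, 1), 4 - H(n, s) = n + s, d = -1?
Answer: 16695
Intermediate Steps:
H(n, s) = 4 - n - s (H(n, s) = 4 - (n + s) = 4 + (-n - s) = 4 - n - s)
T(g) = -9 (T(g) = -(4 + 5) = -1*9 = -9)
D(U) = 48 + 8*U (D(U) = 8*(U + 6) = 8*(6 + U) = 48 + 8*U)
u(G) = 4 + G (u(G) = G + (4 - 1*(-1) - 1*1) = G + (4 + 1 - 1) = G + 4 = 4 + G)
(-35*D(6) + 21)*u(T(0)) = (-35*(48 + 8*6) + 21)*(4 - 9) = (-35*(48 + 48) + 21)*(-5) = (-35*96 + 21)*(-5) = (-3360 + 21)*(-5) = -3339*(-5) = 16695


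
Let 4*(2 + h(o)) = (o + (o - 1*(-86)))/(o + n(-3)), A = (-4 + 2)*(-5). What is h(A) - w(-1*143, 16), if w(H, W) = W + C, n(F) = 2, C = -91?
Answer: 1805/24 ≈ 75.208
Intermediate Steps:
A = 10 (A = -2*(-5) = 10)
w(H, W) = -91 + W (w(H, W) = W - 91 = -91 + W)
h(o) = -2 + (86 + 2*o)/(4*(2 + o)) (h(o) = -2 + ((o + (o - 1*(-86)))/(o + 2))/4 = -2 + ((o + (o + 86))/(2 + o))/4 = -2 + ((o + (86 + o))/(2 + o))/4 = -2 + ((86 + 2*o)/(2 + o))/4 = -2 + (86 + 2*o)/(4*(2 + o)))
h(A) - w(-1*143, 16) = (35 - 3*10)/(2*(2 + 10)) - (-91 + 16) = (1/2)*(35 - 30)/12 - 1*(-75) = (1/2)*(1/12)*5 + 75 = 5/24 + 75 = 1805/24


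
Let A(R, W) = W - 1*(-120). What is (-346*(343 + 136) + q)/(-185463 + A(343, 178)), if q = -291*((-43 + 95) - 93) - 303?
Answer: 5314/6385 ≈ 0.83226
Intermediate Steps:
A(R, W) = 120 + W (A(R, W) = W + 120 = 120 + W)
q = 11628 (q = -291*(52 - 93) - 303 = -291*(-41) - 303 = 11931 - 303 = 11628)
(-346*(343 + 136) + q)/(-185463 + A(343, 178)) = (-346*(343 + 136) + 11628)/(-185463 + (120 + 178)) = (-346*479 + 11628)/(-185463 + 298) = (-165734 + 11628)/(-185165) = -154106*(-1/185165) = 5314/6385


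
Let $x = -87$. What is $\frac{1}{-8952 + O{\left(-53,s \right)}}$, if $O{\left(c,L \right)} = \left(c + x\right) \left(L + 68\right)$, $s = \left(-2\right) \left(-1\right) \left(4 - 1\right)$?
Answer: $- \frac{1}{19312} \approx -5.1781 \cdot 10^{-5}$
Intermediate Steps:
$s = 6$ ($s = 2 \left(4 - 1\right) = 2 \cdot 3 = 6$)
$O{\left(c,L \right)} = \left(-87 + c\right) \left(68 + L\right)$ ($O{\left(c,L \right)} = \left(c - 87\right) \left(L + 68\right) = \left(-87 + c\right) \left(68 + L\right)$)
$\frac{1}{-8952 + O{\left(-53,s \right)}} = \frac{1}{-8952 + \left(-5916 - 522 + 68 \left(-53\right) + 6 \left(-53\right)\right)} = \frac{1}{-8952 - 10360} = \frac{1}{-19312} = - \frac{1}{19312}$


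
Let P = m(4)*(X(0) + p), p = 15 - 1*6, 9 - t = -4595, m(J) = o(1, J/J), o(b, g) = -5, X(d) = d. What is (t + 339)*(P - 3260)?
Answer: -16336615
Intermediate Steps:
m(J) = -5
t = 4604 (t = 9 - 1*(-4595) = 9 + 4595 = 4604)
p = 9 (p = 15 - 6 = 9)
P = -45 (P = -5*(0 + 9) = -5*9 = -45)
(t + 339)*(P - 3260) = (4604 + 339)*(-45 - 3260) = 4943*(-3305) = -16336615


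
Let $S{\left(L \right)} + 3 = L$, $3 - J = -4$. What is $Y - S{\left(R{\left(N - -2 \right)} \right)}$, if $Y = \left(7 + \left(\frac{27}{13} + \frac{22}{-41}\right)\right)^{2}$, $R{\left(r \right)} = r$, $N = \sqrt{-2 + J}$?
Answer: $\frac{21004793}{284089} - \sqrt{5} \approx 71.701$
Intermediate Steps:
$J = 7$ ($J = 3 - -4 = 3 + 4 = 7$)
$N = \sqrt{5}$ ($N = \sqrt{-2 + 7} = \sqrt{5} \approx 2.2361$)
$S{\left(L \right)} = -3 + L$
$Y = \frac{20720704}{284089}$ ($Y = \left(7 + \left(27 \cdot \frac{1}{13} + 22 \left(- \frac{1}{41}\right)\right)\right)^{2} = \left(7 + \left(\frac{27}{13} - \frac{22}{41}\right)\right)^{2} = \left(7 + \frac{821}{533}\right)^{2} = \left(\frac{4552}{533}\right)^{2} = \frac{20720704}{284089} \approx 72.937$)
$Y - S{\left(R{\left(N - -2 \right)} \right)} = \frac{20720704}{284089} - \left(-3 - \left(-2 - \sqrt{5}\right)\right) = \frac{20720704}{284089} - \left(-3 + \left(\sqrt{5} + 2\right)\right) = \frac{20720704}{284089} - \left(-3 + \left(2 + \sqrt{5}\right)\right) = \frac{20720704}{284089} - \left(-1 + \sqrt{5}\right) = \frac{20720704}{284089} + \left(1 - \sqrt{5}\right) = \frac{21004793}{284089} - \sqrt{5}$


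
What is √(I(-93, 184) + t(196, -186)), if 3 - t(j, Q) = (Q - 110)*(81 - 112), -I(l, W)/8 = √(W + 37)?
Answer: √(-9173 - 8*√221) ≈ 96.395*I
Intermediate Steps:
I(l, W) = -8*√(37 + W) (I(l, W) = -8*√(W + 37) = -8*√(37 + W))
t(j, Q) = -3407 + 31*Q (t(j, Q) = 3 - (Q - 110)*(81 - 112) = 3 - (-110 + Q)*(-31) = 3 - (3410 - 31*Q) = 3 + (-3410 + 31*Q) = -3407 + 31*Q)
√(I(-93, 184) + t(196, -186)) = √(-8*√(37 + 184) + (-3407 + 31*(-186))) = √(-8*√221 + (-3407 - 5766)) = √(-8*√221 - 9173) = √(-9173 - 8*√221)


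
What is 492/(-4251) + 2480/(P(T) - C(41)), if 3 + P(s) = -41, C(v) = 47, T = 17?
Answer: -271468/9919 ≈ -27.368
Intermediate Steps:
P(s) = -44 (P(s) = -3 - 41 = -44)
492/(-4251) + 2480/(P(T) - C(41)) = 492/(-4251) + 2480/(-44 - 1*47) = 492*(-1/4251) + 2480/(-44 - 47) = -164/1417 + 2480/(-91) = -164/1417 + 2480*(-1/91) = -164/1417 - 2480/91 = -271468/9919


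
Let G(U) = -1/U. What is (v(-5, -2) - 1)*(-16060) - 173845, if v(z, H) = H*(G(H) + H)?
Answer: -205965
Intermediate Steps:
v(z, H) = H*(H - 1/H) (v(z, H) = H*(-1/H + H) = H*(H - 1/H))
(v(-5, -2) - 1)*(-16060) - 173845 = ((-1 + (-2)²) - 1)*(-16060) - 173845 = ((-1 + 4) - 1)*(-16060) - 173845 = (3 - 1)*(-16060) - 173845 = 2*(-16060) - 173845 = -32120 - 173845 = -205965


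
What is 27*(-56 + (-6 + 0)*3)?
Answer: -1998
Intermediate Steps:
27*(-56 + (-6 + 0)*3) = 27*(-56 - 6*3) = 27*(-56 - 18) = 27*(-74) = -1998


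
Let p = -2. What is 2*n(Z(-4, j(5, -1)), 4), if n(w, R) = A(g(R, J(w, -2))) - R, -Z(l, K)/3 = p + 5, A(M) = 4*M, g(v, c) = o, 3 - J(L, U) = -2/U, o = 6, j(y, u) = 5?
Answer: 40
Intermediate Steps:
J(L, U) = 3 + 2/U (J(L, U) = 3 - (-2)/U = 3 + 2/U)
g(v, c) = 6
Z(l, K) = -9 (Z(l, K) = -3*(-2 + 5) = -3*3 = -9)
n(w, R) = 24 - R (n(w, R) = 4*6 - R = 24 - R)
2*n(Z(-4, j(5, -1)), 4) = 2*(24 - 1*4) = 2*(24 - 4) = 2*20 = 40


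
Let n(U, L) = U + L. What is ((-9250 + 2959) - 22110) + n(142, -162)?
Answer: -28421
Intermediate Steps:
n(U, L) = L + U
((-9250 + 2959) - 22110) + n(142, -162) = ((-9250 + 2959) - 22110) + (-162 + 142) = (-6291 - 22110) - 20 = -28401 - 20 = -28421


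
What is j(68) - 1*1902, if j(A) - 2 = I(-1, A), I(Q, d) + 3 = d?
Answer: -1835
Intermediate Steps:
I(Q, d) = -3 + d
j(A) = -1 + A (j(A) = 2 + (-3 + A) = -1 + A)
j(68) - 1*1902 = (-1 + 68) - 1*1902 = 67 - 1902 = -1835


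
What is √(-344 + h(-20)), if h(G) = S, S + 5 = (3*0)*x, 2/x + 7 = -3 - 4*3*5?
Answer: I*√349 ≈ 18.682*I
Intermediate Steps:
x = -1/35 (x = 2/(-7 + (-3 - 4*3*5)) = 2/(-7 + (-3 - 12*5)) = 2/(-7 + (-3 - 60)) = 2/(-7 - 63) = 2/(-70) = 2*(-1/70) = -1/35 ≈ -0.028571)
S = -5 (S = -5 + (3*0)*(-1/35) = -5 + 0*(-1/35) = -5 + 0 = -5)
h(G) = -5
√(-344 + h(-20)) = √(-344 - 5) = √(-349) = I*√349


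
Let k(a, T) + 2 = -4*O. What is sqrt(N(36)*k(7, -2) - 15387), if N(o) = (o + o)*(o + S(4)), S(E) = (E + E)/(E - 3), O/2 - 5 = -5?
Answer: I*sqrt(21723) ≈ 147.39*I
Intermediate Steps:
O = 0 (O = 10 + 2*(-5) = 10 - 10 = 0)
k(a, T) = -2 (k(a, T) = -2 - 4*0 = -2 + 0 = -2)
S(E) = 2*E/(-3 + E) (S(E) = (2*E)/(-3 + E) = 2*E/(-3 + E))
N(o) = 2*o*(8 + o) (N(o) = (o + o)*(o + 2*4/(-3 + 4)) = (2*o)*(o + 2*4/1) = (2*o)*(o + 2*4*1) = (2*o)*(o + 8) = (2*o)*(8 + o) = 2*o*(8 + o))
sqrt(N(36)*k(7, -2) - 15387) = sqrt((2*36*(8 + 36))*(-2) - 15387) = sqrt((2*36*44)*(-2) - 15387) = sqrt(3168*(-2) - 15387) = sqrt(-6336 - 15387) = sqrt(-21723) = I*sqrt(21723)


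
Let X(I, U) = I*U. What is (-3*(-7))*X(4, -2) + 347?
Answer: 179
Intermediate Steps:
(-3*(-7))*X(4, -2) + 347 = (-3*(-7))*(4*(-2)) + 347 = 21*(-8) + 347 = -168 + 347 = 179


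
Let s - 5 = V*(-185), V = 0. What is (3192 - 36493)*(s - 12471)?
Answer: 415130266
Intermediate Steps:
s = 5 (s = 5 + 0*(-185) = 5 + 0 = 5)
(3192 - 36493)*(s - 12471) = (3192 - 36493)*(5 - 12471) = -33301*(-12466) = 415130266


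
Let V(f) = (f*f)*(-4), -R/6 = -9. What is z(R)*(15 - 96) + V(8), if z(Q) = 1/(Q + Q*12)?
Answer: -6659/26 ≈ -256.12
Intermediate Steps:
R = 54 (R = -6*(-9) = 54)
z(Q) = 1/(13*Q) (z(Q) = 1/(Q + 12*Q) = 1/(13*Q))
V(f) = -4*f**2 (V(f) = f**2*(-4) = -4*f**2)
z(R)*(15 - 96) + V(8) = ((1/13)/54)*(15 - 96) - 4*8**2 = ((1/13)*(1/54))*(-81) - 4*64 = (1/702)*(-81) - 256 = -3/26 - 256 = -6659/26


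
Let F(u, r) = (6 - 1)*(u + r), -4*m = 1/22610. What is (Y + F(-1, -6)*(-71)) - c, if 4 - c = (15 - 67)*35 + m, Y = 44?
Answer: 63760199/90440 ≈ 705.00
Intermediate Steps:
m = -1/90440 (m = -1/4/22610 = -1/4*1/22610 = -1/90440 ≈ -1.1057e-5)
F(u, r) = 5*r + 5*u (F(u, r) = 5*(r + u) = 5*r + 5*u)
c = 164962561/90440 (c = 4 - ((15 - 67)*35 - 1/90440) = 4 - (-52*35 - 1/90440) = 4 - (-1820 - 1/90440) = 4 - 1*(-164600801/90440) = 4 + 164600801/90440 = 164962561/90440 ≈ 1824.0)
(Y + F(-1, -6)*(-71)) - c = (44 + (5*(-6) + 5*(-1))*(-71)) - 1*164962561/90440 = (44 + (-30 - 5)*(-71)) - 164962561/90440 = (44 - 35*(-71)) - 164962561/90440 = (44 + 2485) - 164962561/90440 = 2529 - 164962561/90440 = 63760199/90440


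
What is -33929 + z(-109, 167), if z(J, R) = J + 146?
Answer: -33892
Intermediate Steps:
z(J, R) = 146 + J
-33929 + z(-109, 167) = -33929 + (146 - 109) = -33929 + 37 = -33892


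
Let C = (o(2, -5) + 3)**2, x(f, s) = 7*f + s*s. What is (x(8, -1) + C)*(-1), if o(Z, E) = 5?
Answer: -121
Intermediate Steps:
x(f, s) = s**2 + 7*f (x(f, s) = 7*f + s**2 = s**2 + 7*f)
C = 64 (C = (5 + 3)**2 = 8**2 = 64)
(x(8, -1) + C)*(-1) = (((-1)**2 + 7*8) + 64)*(-1) = ((1 + 56) + 64)*(-1) = (57 + 64)*(-1) = 121*(-1) = -121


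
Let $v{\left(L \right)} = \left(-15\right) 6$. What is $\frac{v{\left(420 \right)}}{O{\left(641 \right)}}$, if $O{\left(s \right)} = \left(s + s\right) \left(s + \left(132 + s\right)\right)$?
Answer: $- \frac{45}{906374} \approx -4.9648 \cdot 10^{-5}$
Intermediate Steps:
$O{\left(s \right)} = 2 s \left(132 + 2 s\right)$
$v{\left(L \right)} = -90$
$\frac{v{\left(420 \right)}}{O{\left(641 \right)}} = - \frac{90}{4 \cdot 641 \left(66 + 641\right)} = - \frac{90}{4 \cdot 641 \cdot 707} = - \frac{90}{1812748} = \left(-90\right) \frac{1}{1812748} = - \frac{45}{906374}$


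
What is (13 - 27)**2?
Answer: 196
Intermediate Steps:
(13 - 27)**2 = (-14)**2 = 196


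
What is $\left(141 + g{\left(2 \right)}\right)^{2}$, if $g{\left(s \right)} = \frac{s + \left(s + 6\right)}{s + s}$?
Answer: $\frac{82369}{4} \approx 20592.0$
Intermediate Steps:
$g{\left(s \right)} = \frac{6 + 2 s}{2 s}$ ($g{\left(s \right)} = \frac{s + \left(6 + s\right)}{2 s} = \left(6 + 2 s\right) \frac{1}{2 s} = \frac{6 + 2 s}{2 s}$)
$\left(141 + g{\left(2 \right)}\right)^{2} = \left(141 + \frac{3 + 2}{2}\right)^{2} = \left(141 + \frac{1}{2} \cdot 5\right)^{2} = \left(141 + \frac{5}{2}\right)^{2} = \left(\frac{287}{2}\right)^{2} = \frac{82369}{4}$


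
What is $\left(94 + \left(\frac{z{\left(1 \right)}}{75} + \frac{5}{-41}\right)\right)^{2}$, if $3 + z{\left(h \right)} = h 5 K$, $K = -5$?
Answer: $\frac{82671775729}{9455625} \approx 8743.1$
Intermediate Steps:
$z{\left(h \right)} = -3 - 25 h$ ($z{\left(h \right)} = -3 + h 5 \left(-5\right) = -3 + 5 h \left(-5\right) = -3 - 25 h$)
$\left(94 + \left(\frac{z{\left(1 \right)}}{75} + \frac{5}{-41}\right)\right)^{2} = \left(94 + \left(\frac{-3 - 25}{75} + \frac{5}{-41}\right)\right)^{2} = \left(94 + \left(\left(-3 - 25\right) \frac{1}{75} + 5 \left(- \frac{1}{41}\right)\right)\right)^{2} = \left(94 - \frac{1523}{3075}\right)^{2} = \left(\frac{287527}{3075}\right)^{2} = \frac{82671775729}{9455625}$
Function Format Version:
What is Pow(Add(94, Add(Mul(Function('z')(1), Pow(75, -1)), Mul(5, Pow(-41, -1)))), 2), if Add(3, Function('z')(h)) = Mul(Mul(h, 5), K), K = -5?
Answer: Rational(82671775729, 9455625) ≈ 8743.1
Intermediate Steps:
Function('z')(h) = Add(-3, Mul(-25, h)) (Function('z')(h) = Add(-3, Mul(Mul(h, 5), -5)) = Add(-3, Mul(Mul(5, h), -5)) = Add(-3, Mul(-25, h)))
Pow(Add(94, Add(Mul(Function('z')(1), Pow(75, -1)), Mul(5, Pow(-41, -1)))), 2) = Pow(Add(94, Add(Mul(Add(-3, Mul(-25, 1)), Pow(75, -1)), Mul(5, Pow(-41, -1)))), 2) = Pow(Add(94, Add(Mul(Add(-3, -25), Rational(1, 75)), Mul(5, Rational(-1, 41)))), 2) = Pow(Add(94, Add(Mul(-28, Rational(1, 75)), Rational(-5, 41))), 2) = Pow(Add(94, Add(Rational(-28, 75), Rational(-5, 41))), 2) = Pow(Add(94, Rational(-1523, 3075)), 2) = Pow(Rational(287527, 3075), 2) = Rational(82671775729, 9455625)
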